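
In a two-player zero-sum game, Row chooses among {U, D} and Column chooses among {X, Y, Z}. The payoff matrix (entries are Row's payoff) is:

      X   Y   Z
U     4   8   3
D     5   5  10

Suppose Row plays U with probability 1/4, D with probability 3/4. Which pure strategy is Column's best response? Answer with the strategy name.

If Column plays X, Row's expected payoff is (1/4)·4 + (3/4)·5 = 19/4.
If Column plays Y, Row's expected payoff is (1/4)·8 + (3/4)·5 = 23/4.
If Column plays Z, Row's expected payoff is (1/4)·3 + (3/4)·10 = 33/4.
Column minimizes Row's payoff; the smallest is 19/4, so the best response is X.

X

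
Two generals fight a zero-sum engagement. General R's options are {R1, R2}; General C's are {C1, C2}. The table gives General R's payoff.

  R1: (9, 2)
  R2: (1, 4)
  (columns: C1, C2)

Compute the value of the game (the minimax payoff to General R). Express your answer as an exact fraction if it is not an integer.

Row minima: R1 → 2, R2 → 1; maximin = 2.
Column maxima: C1 → 9, C2 → 4; minimax = 4.
2 ≠ 4, so there is no saddle point; optimal play is mixed.
Let General R play R1 with probability p. Expected payoff against C1: 9p + 1(1−p) = 8p + 1; against C2: 2p + 4(1−p) = −2p + 4.
Setting these equal: 8p + 1 = −2p + 4 ⇒ 10p = 3 ⇒ p = 3/10, and the value is (8)·(3/10) + 1 = 17/5.
For General C: with q = P(C1), equating R1's and R2's payoffs gives 7q + 2 = −3q + 4 ⇒ q = 1/5.

17/5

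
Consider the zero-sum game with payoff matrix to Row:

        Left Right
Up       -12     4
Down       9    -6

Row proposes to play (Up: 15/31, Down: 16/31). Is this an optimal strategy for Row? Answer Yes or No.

Against Left this mix gives (15/31)·(-12) + (16/31)·9 = -36/31.
Against Right this mix gives (15/31)·4 + (16/31)·(-6) = -36/31.
All of Column's active replies (Left, Right) yield -36/31, and no column does worse for Row. The mix makes Column indifferent and guarantees -36/31, so it is optimal.

Yes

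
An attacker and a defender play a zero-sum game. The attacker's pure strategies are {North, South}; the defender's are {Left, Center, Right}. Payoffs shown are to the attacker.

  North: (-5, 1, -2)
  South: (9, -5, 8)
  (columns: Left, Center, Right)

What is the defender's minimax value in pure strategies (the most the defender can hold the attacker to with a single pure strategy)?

Column maxima: Left → 9, Center → 1, Right → 8.
The smallest of these is 1.

1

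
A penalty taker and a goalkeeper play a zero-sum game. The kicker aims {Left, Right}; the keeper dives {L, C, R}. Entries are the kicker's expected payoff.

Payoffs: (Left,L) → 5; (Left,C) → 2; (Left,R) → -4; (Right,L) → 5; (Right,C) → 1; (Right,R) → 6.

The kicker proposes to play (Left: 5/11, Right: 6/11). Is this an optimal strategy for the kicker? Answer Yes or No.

Yes

Against L this mix gives (5/11)·5 + (6/11)·5 = 5.
Against C this mix gives (5/11)·2 + (6/11)·1 = 16/11.
Against R this mix gives (5/11)·(-4) + (6/11)·6 = 16/11.
All of the keeper's active replies (C, R) yield 16/11, and no column does worse for the kicker. The mix makes the keeper indifferent and guarantees 16/11, so it is optimal.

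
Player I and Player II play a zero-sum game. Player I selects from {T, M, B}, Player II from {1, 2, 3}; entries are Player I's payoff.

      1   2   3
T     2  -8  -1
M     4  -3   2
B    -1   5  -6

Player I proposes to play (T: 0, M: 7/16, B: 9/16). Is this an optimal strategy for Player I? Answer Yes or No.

No

Against 1 this mix gives (7/16)·4 + (9/16)·(-1) = 19/16.
Against 2 this mix gives (7/16)·(-3) + (9/16)·5 = 3/2.
Against 3 this mix gives (7/16)·2 + (9/16)·(-6) = -5/2.
Player II will play 3, holding Player I to -5/2. Shifting weight toward the row that does better against 3 would raise this floor (the equalizing mix achieves -1/2 against both 3 and 2), so the proposed strategy is not optimal.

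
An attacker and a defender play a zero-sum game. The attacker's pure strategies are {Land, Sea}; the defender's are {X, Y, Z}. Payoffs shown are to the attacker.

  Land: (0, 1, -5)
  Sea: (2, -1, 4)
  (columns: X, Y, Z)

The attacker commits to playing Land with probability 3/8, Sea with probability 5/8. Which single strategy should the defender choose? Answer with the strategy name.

Y

If the defender plays X, the attacker's expected payoff is (3/8)·0 + (5/8)·2 = 5/4.
If the defender plays Y, the attacker's expected payoff is (3/8)·1 + (5/8)·(-1) = -1/4.
If the defender plays Z, the attacker's expected payoff is (3/8)·(-5) + (5/8)·4 = 5/8.
The defender minimizes the attacker's payoff; the smallest is -1/4, so the best response is Y.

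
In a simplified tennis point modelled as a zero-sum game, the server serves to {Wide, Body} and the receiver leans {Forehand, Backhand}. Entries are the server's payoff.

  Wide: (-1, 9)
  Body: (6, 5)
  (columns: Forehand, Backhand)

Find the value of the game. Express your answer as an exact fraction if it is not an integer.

Row minima: Wide → -1, Body → 5; maximin = 5.
Column maxima: Forehand → 6, Backhand → 9; minimax = 6.
5 ≠ 6, so there is no saddle point; optimal play is mixed.
Let the server play Wide with probability p. Expected payoff against Forehand: (-1)p + 6(1−p) = −7p + 6; against Backhand: 9p + 5(1−p) = 4p + 5.
Setting these equal: −7p + 6 = 4p + 5 ⇒ −11p = -1 ⇒ p = 1/11, and the value is (-7)·(1/11) + 6 = 59/11.
For the receiver: with q = P(Forehand), equating Wide's and Body's payoffs gives −10q + 9 = q + 5 ⇒ q = 4/11.

59/11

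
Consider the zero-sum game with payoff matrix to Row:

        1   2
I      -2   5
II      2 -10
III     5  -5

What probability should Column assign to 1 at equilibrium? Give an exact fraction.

10/17

Row minima: I → -2, II → -10, III → -5; maximin = -2.
Column maxima: 1 → 5, 2 → 5; minimax = 5.
-2 ≠ 5, so there is no saddle point; optimal play is mixed.
II is strictly dominated by III, so Row never plays it.
On the remaining 2×2 (I, III vs 1, 2):
Let Row play I with probability p. Expected payoff against 1: (-2)p + 5(1−p) = −7p + 5; against 2: 5p + (-5)(1−p) = 10p − 5.
Setting these equal: −7p + 5 = 10p − 5 ⇒ −17p = -10 ⇒ p = 10/17, and the value is (-7)·(10/17) + 5 = 15/17.
For Column: with q = P(1), equating I's and III's payoffs gives −7q + 5 = 10q − 5 ⇒ q = 10/17.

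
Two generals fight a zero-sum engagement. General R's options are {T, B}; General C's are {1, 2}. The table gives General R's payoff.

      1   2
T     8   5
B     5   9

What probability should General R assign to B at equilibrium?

3/7

Row minima: T → 5, B → 5; maximin = 5.
Column maxima: 1 → 8, 2 → 9; minimax = 8.
5 ≠ 8, so there is no saddle point; optimal play is mixed.
Let General R play T with probability p. Expected payoff against 1: 8p + 5(1−p) = 3p + 5; against 2: 5p + 9(1−p) = −4p + 9.
Setting these equal: 3p + 5 = −4p + 9 ⇒ 7p = 4 ⇒ p = 4/7, and the value is (3)·(4/7) + 5 = 47/7.
For General C: with q = P(1), equating T's and B's payoffs gives 3q + 5 = −4q + 9 ⇒ q = 4/7.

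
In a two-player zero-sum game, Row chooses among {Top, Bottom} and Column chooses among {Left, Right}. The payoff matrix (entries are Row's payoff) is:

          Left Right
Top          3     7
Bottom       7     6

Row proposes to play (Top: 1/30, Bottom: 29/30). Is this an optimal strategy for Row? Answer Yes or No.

Against Left this mix gives (1/30)·3 + (29/30)·7 = 103/15.
Against Right this mix gives (1/30)·7 + (29/30)·6 = 181/30.
Column will play Right, holding Row to 181/30. Shifting weight toward the row that does better against Right would raise this floor (the equalizing mix achieves 31/5 against both Right and Left), so the proposed strategy is not optimal.

No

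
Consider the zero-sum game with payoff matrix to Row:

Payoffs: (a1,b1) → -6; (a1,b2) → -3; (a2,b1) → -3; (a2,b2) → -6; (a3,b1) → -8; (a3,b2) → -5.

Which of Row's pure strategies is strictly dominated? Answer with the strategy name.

a3

a1 gives a strictly higher payoff than a3 against every column: -6 > -8, -3 > -5.
So a3 is strictly dominated and Row never plays it.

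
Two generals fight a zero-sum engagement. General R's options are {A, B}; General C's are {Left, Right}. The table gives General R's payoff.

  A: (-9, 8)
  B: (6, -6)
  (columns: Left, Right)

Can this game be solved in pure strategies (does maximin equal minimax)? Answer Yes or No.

No

Row minima: A → -9, B → -6; maximin = -6.
Column maxima: Left → 6, Right → 8; minimax = 6.
-6 ≠ 6, so no pure-strategy equilibrium exists.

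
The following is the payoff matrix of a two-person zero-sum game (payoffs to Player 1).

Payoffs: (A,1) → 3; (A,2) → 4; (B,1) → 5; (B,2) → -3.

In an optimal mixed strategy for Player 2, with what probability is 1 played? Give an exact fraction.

Row minima: A → 3, B → -3; maximin = 3.
Column maxima: 1 → 5, 2 → 4; minimax = 4.
3 ≠ 4, so there is no saddle point; optimal play is mixed.
Let Player 1 play A with probability p. Expected payoff against 1: 3p + 5(1−p) = −2p + 5; against 2: 4p + (-3)(1−p) = 7p − 3.
Setting these equal: −2p + 5 = 7p − 3 ⇒ −9p = -8 ⇒ p = 8/9, and the value is (-2)·(8/9) + 5 = 29/9.
For Player 2: with q = P(1), equating A's and B's payoffs gives −q + 4 = 8q − 3 ⇒ q = 7/9.

7/9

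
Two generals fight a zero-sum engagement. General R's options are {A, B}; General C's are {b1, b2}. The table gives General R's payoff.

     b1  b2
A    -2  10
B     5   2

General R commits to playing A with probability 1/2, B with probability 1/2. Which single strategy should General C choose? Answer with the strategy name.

If General C plays b1, General R's expected payoff is (1/2)·(-2) + (1/2)·5 = 3/2.
If General C plays b2, General R's expected payoff is (1/2)·10 + (1/2)·2 = 6.
General C minimizes General R's payoff; the smallest is 3/2, so the best response is b1.

b1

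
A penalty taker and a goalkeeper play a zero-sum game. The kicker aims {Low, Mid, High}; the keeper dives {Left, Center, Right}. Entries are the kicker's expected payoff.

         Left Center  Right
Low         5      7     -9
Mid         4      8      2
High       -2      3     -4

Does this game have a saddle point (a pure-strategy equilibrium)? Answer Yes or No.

Row minima: Low → -9, Mid → 2, High → -4; maximin = 2.
Column maxima: Left → 5, Center → 8, Right → 2; minimax = 2.
maximin = minimax = 2, so a saddle point exists.

Yes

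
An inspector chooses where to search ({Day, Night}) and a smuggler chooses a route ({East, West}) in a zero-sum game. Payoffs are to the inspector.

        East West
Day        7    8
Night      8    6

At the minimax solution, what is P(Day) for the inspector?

2/3

Row minima: Day → 7, Night → 6; maximin = 7.
Column maxima: East → 8, West → 8; minimax = 8.
7 ≠ 8, so there is no saddle point; optimal play is mixed.
Let the inspector play Day with probability p. Expected payoff against East: 7p + 8(1−p) = −p + 8; against West: 8p + 6(1−p) = 2p + 6.
Setting these equal: −p + 8 = 2p + 6 ⇒ −3p = -2 ⇒ p = 2/3, and the value is (-1)·(2/3) + 8 = 22/3.
For the smuggler: with q = P(East), equating Day's and Night's payoffs gives −q + 8 = 2q + 6 ⇒ q = 2/3.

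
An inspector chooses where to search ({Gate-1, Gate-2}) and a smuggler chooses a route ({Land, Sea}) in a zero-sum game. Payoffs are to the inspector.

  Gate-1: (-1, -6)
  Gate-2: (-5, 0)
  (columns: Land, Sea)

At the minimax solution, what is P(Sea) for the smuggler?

2/5

Row minima: Gate-1 → -6, Gate-2 → -5; maximin = -5.
Column maxima: Land → -1, Sea → 0; minimax = -1.
-5 ≠ -1, so there is no saddle point; optimal play is mixed.
Let the inspector play Gate-1 with probability p. Expected payoff against Land: (-1)p + (-5)(1−p) = 4p − 5; against Sea: (-6)p + 0(1−p) = −6p.
Setting these equal: 4p − 5 = −6p ⇒ 10p = 5 ⇒ p = 1/2, and the value is (4)·(1/2) − 5 = -3.
For the smuggler: with q = P(Land), equating Gate-1's and Gate-2's payoffs gives 5q − 6 = −5q ⇒ q = 3/5.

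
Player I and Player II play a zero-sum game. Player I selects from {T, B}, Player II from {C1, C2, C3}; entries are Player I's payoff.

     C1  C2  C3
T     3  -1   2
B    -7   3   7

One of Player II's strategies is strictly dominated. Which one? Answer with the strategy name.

C3

C2 holds Player I's payoff strictly below C3 in every row: -1 < 2, 3 < 7.
So C3 is strictly dominated for Player II.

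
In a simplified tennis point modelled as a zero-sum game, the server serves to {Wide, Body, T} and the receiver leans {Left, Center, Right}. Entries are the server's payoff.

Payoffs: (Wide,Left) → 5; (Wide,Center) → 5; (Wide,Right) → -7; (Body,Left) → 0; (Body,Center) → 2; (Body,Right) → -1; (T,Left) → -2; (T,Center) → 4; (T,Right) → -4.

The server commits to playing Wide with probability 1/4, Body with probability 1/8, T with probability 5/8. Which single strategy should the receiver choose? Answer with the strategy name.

Right

If the receiver plays Left, the server's expected payoff is (1/4)·5 + (1/8)·0 + (5/8)·(-2) = 0.
If the receiver plays Center, the server's expected payoff is (1/4)·5 + (1/8)·2 + (5/8)·4 = 4.
If the receiver plays Right, the server's expected payoff is (1/4)·(-7) + (1/8)·(-1) + (5/8)·(-4) = -35/8.
The receiver minimizes the server's payoff; the smallest is -35/8, so the best response is Right.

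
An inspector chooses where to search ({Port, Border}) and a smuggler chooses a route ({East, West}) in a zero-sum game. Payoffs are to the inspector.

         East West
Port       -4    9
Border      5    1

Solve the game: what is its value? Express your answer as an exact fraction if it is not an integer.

Row minima: Port → -4, Border → 1; maximin = 1.
Column maxima: East → 5, West → 9; minimax = 5.
1 ≠ 5, so there is no saddle point; optimal play is mixed.
Let the inspector play Port with probability p. Expected payoff against East: (-4)p + 5(1−p) = −9p + 5; against West: 9p + 1(1−p) = 8p + 1.
Setting these equal: −9p + 5 = 8p + 1 ⇒ −17p = -4 ⇒ p = 4/17, and the value is (-9)·(4/17) + 5 = 49/17.
For the smuggler: with q = P(East), equating Port's and Border's payoffs gives −13q + 9 = 4q + 1 ⇒ q = 8/17.

49/17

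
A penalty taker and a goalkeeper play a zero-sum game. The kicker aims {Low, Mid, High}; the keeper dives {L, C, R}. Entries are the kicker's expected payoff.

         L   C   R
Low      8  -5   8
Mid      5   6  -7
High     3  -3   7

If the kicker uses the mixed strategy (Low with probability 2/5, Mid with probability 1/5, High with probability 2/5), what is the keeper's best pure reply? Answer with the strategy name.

C

If the keeper plays L, the kicker's expected payoff is (2/5)·8 + (1/5)·5 + (2/5)·3 = 27/5.
If the keeper plays C, the kicker's expected payoff is (2/5)·(-5) + (1/5)·6 + (2/5)·(-3) = -2.
If the keeper plays R, the kicker's expected payoff is (2/5)·8 + (1/5)·(-7) + (2/5)·7 = 23/5.
The keeper minimizes the kicker's payoff; the smallest is -2, so the best response is C.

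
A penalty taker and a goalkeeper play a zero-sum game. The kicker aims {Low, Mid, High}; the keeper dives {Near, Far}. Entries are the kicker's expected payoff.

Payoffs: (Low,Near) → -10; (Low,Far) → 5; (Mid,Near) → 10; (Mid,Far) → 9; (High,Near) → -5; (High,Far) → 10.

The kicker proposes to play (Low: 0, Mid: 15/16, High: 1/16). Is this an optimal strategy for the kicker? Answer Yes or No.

Yes

Against Near this mix gives (15/16)·10 + (1/16)·(-5) = 145/16.
Against Far this mix gives (15/16)·9 + (1/16)·10 = 145/16.
All of the keeper's active replies (Near, Far) yield 145/16, and no column does worse for the kicker. The mix makes the keeper indifferent and guarantees 145/16, so it is optimal.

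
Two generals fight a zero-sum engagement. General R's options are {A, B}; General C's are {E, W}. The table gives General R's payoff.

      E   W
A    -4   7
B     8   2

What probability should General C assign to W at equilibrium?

12/17

Row minima: A → -4, B → 2; maximin = 2.
Column maxima: E → 8, W → 7; minimax = 7.
2 ≠ 7, so there is no saddle point; optimal play is mixed.
Let General R play A with probability p. Expected payoff against E: (-4)p + 8(1−p) = −12p + 8; against W: 7p + 2(1−p) = 5p + 2.
Setting these equal: −12p + 8 = 5p + 2 ⇒ −17p = -6 ⇒ p = 6/17, and the value is (-12)·(6/17) + 8 = 64/17.
For General C: with q = P(E), equating A's and B's payoffs gives −11q + 7 = 6q + 2 ⇒ q = 5/17.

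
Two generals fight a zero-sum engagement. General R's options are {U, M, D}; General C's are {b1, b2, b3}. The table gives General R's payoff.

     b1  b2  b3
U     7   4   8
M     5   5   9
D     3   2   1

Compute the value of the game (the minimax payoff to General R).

Row minima: U → 4, M → 5, D → 1; maximin = 5.
Column maxima: b1 → 7, b2 → 5, b3 → 9; minimax = 5.
Since maximin = minimax = 5, there is a saddle point and the value is 5.

5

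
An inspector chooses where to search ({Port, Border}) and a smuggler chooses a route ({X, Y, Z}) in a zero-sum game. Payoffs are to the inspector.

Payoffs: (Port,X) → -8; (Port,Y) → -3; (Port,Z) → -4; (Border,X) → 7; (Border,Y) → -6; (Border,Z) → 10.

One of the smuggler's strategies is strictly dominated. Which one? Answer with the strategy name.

Z

X holds the inspector's payoff strictly below Z in every row: -8 < -4, 7 < 10.
So Z is strictly dominated for the smuggler.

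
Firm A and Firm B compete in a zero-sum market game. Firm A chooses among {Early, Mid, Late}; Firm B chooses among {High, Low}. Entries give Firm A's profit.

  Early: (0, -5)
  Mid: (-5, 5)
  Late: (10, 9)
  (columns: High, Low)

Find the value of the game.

9

Row minima: Early → -5, Mid → -5, Late → 9; maximin = 9.
Column maxima: High → 10, Low → 9; minimax = 9.
Since maximin = minimax = 9, there is a saddle point and the value is 9.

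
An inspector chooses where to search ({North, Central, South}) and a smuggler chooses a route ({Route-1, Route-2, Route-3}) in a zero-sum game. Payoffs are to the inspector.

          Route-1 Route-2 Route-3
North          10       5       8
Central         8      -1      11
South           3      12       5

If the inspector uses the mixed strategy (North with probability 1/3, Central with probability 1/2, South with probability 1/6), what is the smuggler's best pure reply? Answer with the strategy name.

Route-2

If the smuggler plays Route-1, the inspector's expected payoff is (1/3)·10 + (1/2)·8 + (1/6)·3 = 47/6.
If the smuggler plays Route-2, the inspector's expected payoff is (1/3)·5 + (1/2)·(-1) + (1/6)·12 = 19/6.
If the smuggler plays Route-3, the inspector's expected payoff is (1/3)·8 + (1/2)·11 + (1/6)·5 = 9.
The smuggler minimizes the inspector's payoff; the smallest is 19/6, so the best response is Route-2.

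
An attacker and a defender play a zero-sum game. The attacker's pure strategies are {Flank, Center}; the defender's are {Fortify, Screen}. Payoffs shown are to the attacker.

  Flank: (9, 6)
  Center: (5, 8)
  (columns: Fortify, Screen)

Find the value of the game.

7

Row minima: Flank → 6, Center → 5; maximin = 6.
Column maxima: Fortify → 9, Screen → 8; minimax = 8.
6 ≠ 8, so there is no saddle point; optimal play is mixed.
Let the attacker play Flank with probability p. Expected payoff against Fortify: 9p + 5(1−p) = 4p + 5; against Screen: 6p + 8(1−p) = −2p + 8.
Setting these equal: 4p + 5 = −2p + 8 ⇒ 6p = 3 ⇒ p = 1/2, and the value is (4)·(1/2) + 5 = 7.
For the defender: with q = P(Fortify), equating Flank's and Center's payoffs gives 3q + 6 = −3q + 8 ⇒ q = 1/3.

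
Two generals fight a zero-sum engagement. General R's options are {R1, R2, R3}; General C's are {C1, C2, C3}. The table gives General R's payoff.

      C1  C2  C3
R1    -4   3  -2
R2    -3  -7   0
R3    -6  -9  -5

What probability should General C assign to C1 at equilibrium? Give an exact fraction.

10/11

Row minima: R1 → -4, R2 → -7, R3 → -9; maximin = -4.
Column maxima: C1 → -3, C2 → 3, C3 → 0; minimax = -3.
-4 ≠ -3, so there is no saddle point; optimal play is mixed.
R3 is strictly dominated by R1, so General R never plays it.
C3 is strictly dominated by C1 (it gives General R strictly more in every row), so General C never plays it.
On the remaining 2×2 (R1, R2 vs C1, C2):
Let General R play R1 with probability p. Expected payoff against C1: (-4)p + (-3)(1−p) = −p − 3; against C2: 3p + (-7)(1−p) = 10p − 7.
Setting these equal: −p − 3 = 10p − 7 ⇒ −11p = -4 ⇒ p = 4/11, and the value is (-1)·(4/11) − 3 = -37/11.
For General C: with q = P(C1), equating R1's and R2's payoffs gives −7q + 3 = 4q − 7 ⇒ q = 10/11.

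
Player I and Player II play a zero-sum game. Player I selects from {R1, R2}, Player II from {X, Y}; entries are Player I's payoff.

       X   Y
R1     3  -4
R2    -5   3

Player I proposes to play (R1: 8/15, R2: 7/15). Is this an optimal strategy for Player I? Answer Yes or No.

Yes

Against X this mix gives (8/15)·3 + (7/15)·(-5) = -11/15.
Against Y this mix gives (8/15)·(-4) + (7/15)·3 = -11/15.
All of Player II's active replies (X, Y) yield -11/15, and no column does worse for Player I. The mix makes Player II indifferent and guarantees -11/15, so it is optimal.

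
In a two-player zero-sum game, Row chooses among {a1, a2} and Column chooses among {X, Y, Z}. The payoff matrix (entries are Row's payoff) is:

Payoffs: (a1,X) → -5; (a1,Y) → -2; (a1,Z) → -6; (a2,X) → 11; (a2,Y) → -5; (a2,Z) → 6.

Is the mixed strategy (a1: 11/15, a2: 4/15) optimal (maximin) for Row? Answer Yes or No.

Against X this mix gives (11/15)·(-5) + (4/15)·11 = -11/15.
Against Y this mix gives (11/15)·(-2) + (4/15)·(-5) = -14/5.
Against Z this mix gives (11/15)·(-6) + (4/15)·6 = -14/5.
All of Column's active replies (Y, Z) yield -14/5, and no column does worse for Row. The mix makes Column indifferent and guarantees -14/5, so it is optimal.

Yes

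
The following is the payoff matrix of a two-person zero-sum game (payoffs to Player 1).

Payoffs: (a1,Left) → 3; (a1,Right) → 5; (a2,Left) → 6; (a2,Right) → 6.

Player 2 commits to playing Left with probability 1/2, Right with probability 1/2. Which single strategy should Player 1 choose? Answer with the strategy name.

Expected payoff of a1: (1/2)·3 + (1/2)·5 = 4.
Expected payoff of a2: (1/2)·6 + (1/2)·6 = 6.
The largest is 6, so Player 1's best response is a2.

a2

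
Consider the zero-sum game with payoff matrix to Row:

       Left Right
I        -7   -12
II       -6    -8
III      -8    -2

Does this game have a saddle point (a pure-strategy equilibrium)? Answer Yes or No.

No

Row minima: I → -12, II → -8, III → -8; maximin = -8.
Column maxima: Left → -6, Right → -2; minimax = -6.
-8 ≠ -6, so no pure-strategy equilibrium exists.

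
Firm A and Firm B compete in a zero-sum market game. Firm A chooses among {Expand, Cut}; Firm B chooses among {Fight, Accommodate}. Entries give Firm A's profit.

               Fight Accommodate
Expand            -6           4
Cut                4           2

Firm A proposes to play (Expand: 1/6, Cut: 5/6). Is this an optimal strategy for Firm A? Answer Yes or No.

Against Fight this mix gives (1/6)·(-6) + (5/6)·4 = 7/3.
Against Accommodate this mix gives (1/6)·4 + (5/6)·2 = 7/3.
All of Firm B's active replies (Fight, Accommodate) yield 7/3, and no column does worse for Firm A. The mix makes Firm B indifferent and guarantees 7/3, so it is optimal.

Yes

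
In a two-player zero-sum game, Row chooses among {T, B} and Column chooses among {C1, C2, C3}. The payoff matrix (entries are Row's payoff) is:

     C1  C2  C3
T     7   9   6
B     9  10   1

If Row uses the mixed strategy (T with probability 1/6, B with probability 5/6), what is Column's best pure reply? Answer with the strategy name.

C3

If Column plays C1, Row's expected payoff is (1/6)·7 + (5/6)·9 = 26/3.
If Column plays C2, Row's expected payoff is (1/6)·9 + (5/6)·10 = 59/6.
If Column plays C3, Row's expected payoff is (1/6)·6 + (5/6)·1 = 11/6.
Column minimizes Row's payoff; the smallest is 11/6, so the best response is C3.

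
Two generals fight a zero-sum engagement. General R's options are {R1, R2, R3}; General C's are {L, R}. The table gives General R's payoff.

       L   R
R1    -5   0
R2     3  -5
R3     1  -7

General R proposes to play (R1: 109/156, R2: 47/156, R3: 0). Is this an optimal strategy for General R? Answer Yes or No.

Against L this mix gives (109/156)·(-5) + (47/156)·3 = -101/39.
Against R this mix gives (109/156)·0 + (47/156)·(-5) = -235/156.
General C will play L, holding General R to -101/39. Shifting weight toward the row that does better against L would raise this floor (the equalizing mix achieves -25/13 against both L and R), so the proposed strategy is not optimal.

No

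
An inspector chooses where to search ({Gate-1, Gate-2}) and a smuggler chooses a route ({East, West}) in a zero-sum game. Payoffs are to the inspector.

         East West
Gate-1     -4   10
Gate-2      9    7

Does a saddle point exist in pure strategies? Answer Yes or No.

No

Row minima: Gate-1 → -4, Gate-2 → 7; maximin = 7.
Column maxima: East → 9, West → 10; minimax = 9.
7 ≠ 9, so no pure-strategy equilibrium exists.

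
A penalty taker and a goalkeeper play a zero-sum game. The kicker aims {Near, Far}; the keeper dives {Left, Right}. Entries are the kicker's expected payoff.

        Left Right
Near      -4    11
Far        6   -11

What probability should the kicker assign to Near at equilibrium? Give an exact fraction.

17/32

Row minima: Near → -4, Far → -11; maximin = -4.
Column maxima: Left → 6, Right → 11; minimax = 6.
-4 ≠ 6, so there is no saddle point; optimal play is mixed.
Let the kicker play Near with probability p. Expected payoff against Left: (-4)p + 6(1−p) = −10p + 6; against Right: 11p + (-11)(1−p) = 22p − 11.
Setting these equal: −10p + 6 = 22p − 11 ⇒ −32p = -17 ⇒ p = 17/32, and the value is (-10)·(17/32) + 6 = 11/16.
For the keeper: with q = P(Left), equating Near's and Far's payoffs gives −15q + 11 = 17q − 11 ⇒ q = 11/16.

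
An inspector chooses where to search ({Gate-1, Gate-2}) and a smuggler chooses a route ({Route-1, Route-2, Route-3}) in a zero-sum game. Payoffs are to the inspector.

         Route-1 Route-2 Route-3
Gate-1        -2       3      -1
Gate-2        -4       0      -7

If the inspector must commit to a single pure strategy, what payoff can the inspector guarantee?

Row minima: Gate-1 → -2, Gate-2 → -7.
The best of these is -2.

-2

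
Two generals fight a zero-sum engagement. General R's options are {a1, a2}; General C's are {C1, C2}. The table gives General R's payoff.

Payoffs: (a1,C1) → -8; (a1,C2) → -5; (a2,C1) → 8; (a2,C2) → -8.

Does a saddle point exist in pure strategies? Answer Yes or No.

No

Row minima: a1 → -8, a2 → -8; maximin = -8.
Column maxima: C1 → 8, C2 → -5; minimax = -5.
-8 ≠ -5, so no pure-strategy equilibrium exists.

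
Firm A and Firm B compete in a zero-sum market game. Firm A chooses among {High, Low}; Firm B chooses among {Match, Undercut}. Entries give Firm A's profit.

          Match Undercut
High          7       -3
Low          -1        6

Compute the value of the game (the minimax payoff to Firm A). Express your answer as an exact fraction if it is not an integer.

Row minima: High → -3, Low → -1; maximin = -1.
Column maxima: Match → 7, Undercut → 6; minimax = 6.
-1 ≠ 6, so there is no saddle point; optimal play is mixed.
Let Firm A play High with probability p. Expected payoff against Match: 7p + (-1)(1−p) = 8p − 1; against Undercut: (-3)p + 6(1−p) = −9p + 6.
Setting these equal: 8p − 1 = −9p + 6 ⇒ 17p = 7 ⇒ p = 7/17, and the value is (8)·(7/17) − 1 = 39/17.
For Firm B: with q = P(Match), equating High's and Low's payoffs gives 10q − 3 = −7q + 6 ⇒ q = 9/17.

39/17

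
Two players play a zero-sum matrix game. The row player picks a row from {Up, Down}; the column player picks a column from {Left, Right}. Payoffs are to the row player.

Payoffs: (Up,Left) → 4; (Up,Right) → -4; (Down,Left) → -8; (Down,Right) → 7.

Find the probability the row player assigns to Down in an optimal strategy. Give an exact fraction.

Row minima: Up → -4, Down → -8; maximin = -4.
Column maxima: Left → 4, Right → 7; minimax = 4.
-4 ≠ 4, so there is no saddle point; optimal play is mixed.
Let the row player play Up with probability p. Expected payoff against Left: 4p + (-8)(1−p) = 12p − 8; against Right: (-4)p + 7(1−p) = −11p + 7.
Setting these equal: 12p − 8 = −11p + 7 ⇒ 23p = 15 ⇒ p = 15/23, and the value is (12)·(15/23) − 8 = -4/23.
For the column player: with q = P(Left), equating Up's and Down's payoffs gives 8q − 4 = −15q + 7 ⇒ q = 11/23.

8/23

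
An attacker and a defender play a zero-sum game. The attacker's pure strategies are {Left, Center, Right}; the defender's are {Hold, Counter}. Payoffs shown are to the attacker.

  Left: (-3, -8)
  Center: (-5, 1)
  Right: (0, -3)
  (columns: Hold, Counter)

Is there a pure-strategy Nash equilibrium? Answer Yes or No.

No

Row minima: Left → -8, Center → -5, Right → -3; maximin = -3.
Column maxima: Hold → 0, Counter → 1; minimax = 0.
-3 ≠ 0, so no pure-strategy equilibrium exists.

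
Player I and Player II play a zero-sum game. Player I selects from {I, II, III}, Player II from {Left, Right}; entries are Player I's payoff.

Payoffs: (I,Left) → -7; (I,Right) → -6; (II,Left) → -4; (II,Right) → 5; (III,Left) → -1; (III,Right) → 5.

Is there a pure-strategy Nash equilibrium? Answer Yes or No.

Yes

Row minima: I → -7, II → -4, III → -1; maximin = -1.
Column maxima: Left → -1, Right → 5; minimax = -1.
maximin = minimax = -1, so a saddle point exists.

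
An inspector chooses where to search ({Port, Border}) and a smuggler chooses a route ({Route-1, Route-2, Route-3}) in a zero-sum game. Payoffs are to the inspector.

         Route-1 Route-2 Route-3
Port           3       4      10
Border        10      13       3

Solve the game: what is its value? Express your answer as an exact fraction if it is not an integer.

13/2

Row minima: Port → 3, Border → 3; maximin = 3.
Column maxima: Route-1 → 10, Route-2 → 13, Route-3 → 10; minimax = 10.
3 ≠ 10, so there is no saddle point; optimal play is mixed.
Route-2 is strictly dominated by Route-1 (it gives the inspector strictly more in every row), so the smuggler never plays it.
On the remaining 2×2 (Port, Border vs Route-1, Route-3):
Let the inspector play Port with probability p. Expected payoff against Route-1: 3p + 10(1−p) = −7p + 10; against Route-3: 10p + 3(1−p) = 7p + 3.
Setting these equal: −7p + 10 = 7p + 3 ⇒ −14p = -7 ⇒ p = 1/2, and the value is (-7)·(1/2) + 10 = 13/2.
For the smuggler: with q = P(Route-1), equating Port's and Border's payoffs gives −7q + 10 = 7q + 3 ⇒ q = 1/2.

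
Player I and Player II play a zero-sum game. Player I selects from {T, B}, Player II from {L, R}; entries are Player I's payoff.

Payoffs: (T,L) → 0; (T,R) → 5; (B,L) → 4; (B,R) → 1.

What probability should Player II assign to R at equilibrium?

1/2

Row minima: T → 0, B → 1; maximin = 1.
Column maxima: L → 4, R → 5; minimax = 4.
1 ≠ 4, so there is no saddle point; optimal play is mixed.
Let Player I play T with probability p. Expected payoff against L: 0p + 4(1−p) = −4p + 4; against R: 5p + 1(1−p) = 4p + 1.
Setting these equal: −4p + 4 = 4p + 1 ⇒ −8p = -3 ⇒ p = 3/8, and the value is (-4)·(3/8) + 4 = 5/2.
For Player II: with q = P(L), equating T's and B's payoffs gives −5q + 5 = 3q + 1 ⇒ q = 1/2.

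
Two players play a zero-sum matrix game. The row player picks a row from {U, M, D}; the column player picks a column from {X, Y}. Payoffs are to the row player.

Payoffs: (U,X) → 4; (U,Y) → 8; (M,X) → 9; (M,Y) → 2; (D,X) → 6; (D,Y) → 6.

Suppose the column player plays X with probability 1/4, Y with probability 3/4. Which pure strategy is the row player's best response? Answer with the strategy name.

Expected payoff of U: (1/4)·4 + (3/4)·8 = 7.
Expected payoff of M: (1/4)·9 + (3/4)·2 = 15/4.
Expected payoff of D: (1/4)·6 + (3/4)·6 = 6.
The largest is 7, so the row player's best response is U.

U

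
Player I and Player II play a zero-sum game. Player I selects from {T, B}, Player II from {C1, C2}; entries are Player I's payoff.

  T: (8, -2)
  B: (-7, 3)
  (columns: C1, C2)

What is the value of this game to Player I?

Row minima: T → -2, B → -7; maximin = -2.
Column maxima: C1 → 8, C2 → 3; minimax = 3.
-2 ≠ 3, so there is no saddle point; optimal play is mixed.
Let Player I play T with probability p. Expected payoff against C1: 8p + (-7)(1−p) = 15p − 7; against C2: (-2)p + 3(1−p) = −5p + 3.
Setting these equal: 15p − 7 = −5p + 3 ⇒ 20p = 10 ⇒ p = 1/2, and the value is (15)·(1/2) − 7 = 1/2.
For Player II: with q = P(C1), equating T's and B's payoffs gives 10q − 2 = −10q + 3 ⇒ q = 1/4.

1/2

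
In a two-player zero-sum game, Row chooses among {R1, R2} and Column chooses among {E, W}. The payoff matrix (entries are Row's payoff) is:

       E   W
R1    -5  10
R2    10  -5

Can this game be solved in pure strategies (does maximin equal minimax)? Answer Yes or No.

No

Row minima: R1 → -5, R2 → -5; maximin = -5.
Column maxima: E → 10, W → 10; minimax = 10.
-5 ≠ 10, so no pure-strategy equilibrium exists.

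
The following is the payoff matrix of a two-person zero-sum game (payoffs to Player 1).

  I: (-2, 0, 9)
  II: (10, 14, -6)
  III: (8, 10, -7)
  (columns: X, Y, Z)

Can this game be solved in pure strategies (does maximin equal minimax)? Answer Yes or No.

No

Row minima: I → -2, II → -6, III → -7; maximin = -2.
Column maxima: X → 10, Y → 14, Z → 9; minimax = 9.
-2 ≠ 9, so no pure-strategy equilibrium exists.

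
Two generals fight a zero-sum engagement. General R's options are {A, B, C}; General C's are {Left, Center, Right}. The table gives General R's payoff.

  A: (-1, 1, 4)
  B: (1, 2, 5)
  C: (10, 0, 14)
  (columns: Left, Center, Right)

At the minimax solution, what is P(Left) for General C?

Row minima: A → -1, B → 1, C → 0; maximin = 1.
Column maxima: Left → 10, Center → 2, Right → 14; minimax = 2.
1 ≠ 2, so there is no saddle point; optimal play is mixed.
A is strictly dominated by B, so General R never plays it.
Right is strictly dominated by Left (it gives General R strictly more in every row), so General C never plays it.
On the remaining 2×2 (B, C vs Left, Center):
Let General R play B with probability p. Expected payoff against Left: 1p + 10(1−p) = −9p + 10; against Center: 2p + 0(1−p) = 2p.
Setting these equal: −9p + 10 = 2p ⇒ −11p = -10 ⇒ p = 10/11, and the value is (-9)·(10/11) + 10 = 20/11.
For General C: with q = P(Left), equating B's and C's payoffs gives −q + 2 = 10q ⇒ q = 2/11.

2/11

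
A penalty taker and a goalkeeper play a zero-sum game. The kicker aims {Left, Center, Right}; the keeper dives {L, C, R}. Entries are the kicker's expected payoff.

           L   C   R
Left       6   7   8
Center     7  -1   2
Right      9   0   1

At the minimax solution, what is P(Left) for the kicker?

Row minima: Left → 6, Center → -1, Right → 0; maximin = 6.
Column maxima: L → 9, C → 7, R → 8; minimax = 7.
6 ≠ 7, so there is no saddle point; optimal play is mixed.
R is strictly dominated by C (it gives the kicker strictly more in every row), so the keeper never plays it.
With R eliminated, Center is strictly dominated by Right (Right gives the kicker strictly more in every remaining column), so the kicker never plays it.
On the remaining 2×2 (Left, Right vs L, C):
Let the kicker play Left with probability p. Expected payoff against L: 6p + 9(1−p) = −3p + 9; against C: 7p + 0(1−p) = 7p.
Setting these equal: −3p + 9 = 7p ⇒ −10p = -9 ⇒ p = 9/10, and the value is (-3)·(9/10) + 9 = 63/10.
For the keeper: with q = P(L), equating Left's and Right's payoffs gives −q + 7 = 9q ⇒ q = 7/10.

9/10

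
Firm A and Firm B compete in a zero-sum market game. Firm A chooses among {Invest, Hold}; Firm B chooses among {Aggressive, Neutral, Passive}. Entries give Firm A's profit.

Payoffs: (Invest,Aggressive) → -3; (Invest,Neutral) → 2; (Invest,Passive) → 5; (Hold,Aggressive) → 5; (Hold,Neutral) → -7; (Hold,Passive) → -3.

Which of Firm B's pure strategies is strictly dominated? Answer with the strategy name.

Neutral holds Firm A's payoff strictly below Passive in every row: 2 < 5, -7 < -3.
So Passive is strictly dominated for Firm B.

Passive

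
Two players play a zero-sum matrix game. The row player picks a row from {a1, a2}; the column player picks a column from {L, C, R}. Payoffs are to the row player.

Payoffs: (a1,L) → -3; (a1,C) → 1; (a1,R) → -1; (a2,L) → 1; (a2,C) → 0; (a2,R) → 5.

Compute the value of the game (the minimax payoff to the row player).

Row minima: a1 → -3, a2 → 0; maximin = 0.
Column maxima: L → 1, C → 1, R → 5; minimax = 1.
0 ≠ 1, so there is no saddle point; optimal play is mixed.
R is strictly dominated by L (it gives the row player strictly more in every row), so the column player never plays it.
On the remaining 2×2 (a1, a2 vs L, C):
Let the row player play a1 with probability p. Expected payoff against L: (-3)p + 1(1−p) = −4p + 1; against C: 1p + 0(1−p) = p.
Setting these equal: −4p + 1 = p ⇒ −5p = -1 ⇒ p = 1/5, and the value is (-4)·(1/5) + 1 = 1/5.
For the column player: with q = P(L), equating a1's and a2's payoffs gives −4q + 1 = q ⇒ q = 1/5.

1/5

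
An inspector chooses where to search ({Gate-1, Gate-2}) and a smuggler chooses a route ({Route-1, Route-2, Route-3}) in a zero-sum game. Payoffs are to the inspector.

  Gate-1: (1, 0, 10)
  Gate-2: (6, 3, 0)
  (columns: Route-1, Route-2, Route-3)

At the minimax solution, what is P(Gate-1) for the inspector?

Row minima: Gate-1 → 0, Gate-2 → 0; maximin = 0.
Column maxima: Route-1 → 6, Route-2 → 3, Route-3 → 10; minimax = 3.
0 ≠ 3, so there is no saddle point; optimal play is mixed.
Route-1 is strictly dominated by Route-2 (it gives the inspector strictly more in every row), so the smuggler never plays it.
On the remaining 2×2 (Gate-1, Gate-2 vs Route-2, Route-3):
Let the inspector play Gate-1 with probability p. Expected payoff against Route-2: 0p + 3(1−p) = −3p + 3; against Route-3: 10p + 0(1−p) = 10p.
Setting these equal: −3p + 3 = 10p ⇒ −13p = -3 ⇒ p = 3/13, and the value is (-3)·(3/13) + 3 = 30/13.
For the smuggler: with q = P(Route-2), equating Gate-1's and Gate-2's payoffs gives −10q + 10 = 3q ⇒ q = 10/13.

3/13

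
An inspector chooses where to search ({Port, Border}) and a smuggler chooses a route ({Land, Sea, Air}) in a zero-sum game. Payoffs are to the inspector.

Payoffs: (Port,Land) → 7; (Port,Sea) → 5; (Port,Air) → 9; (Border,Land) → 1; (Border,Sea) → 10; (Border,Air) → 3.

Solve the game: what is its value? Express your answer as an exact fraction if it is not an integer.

65/11

Row minima: Port → 5, Border → 1; maximin = 5.
Column maxima: Land → 7, Sea → 10, Air → 9; minimax = 7.
5 ≠ 7, so there is no saddle point; optimal play is mixed.
Air is strictly dominated by Land (it gives the inspector strictly more in every row), so the smuggler never plays it.
On the remaining 2×2 (Port, Border vs Land, Sea):
Let the inspector play Port with probability p. Expected payoff against Land: 7p + 1(1−p) = 6p + 1; against Sea: 5p + 10(1−p) = −5p + 10.
Setting these equal: 6p + 1 = −5p + 10 ⇒ 11p = 9 ⇒ p = 9/11, and the value is (6)·(9/11) + 1 = 65/11.
For the smuggler: with q = P(Land), equating Port's and Border's payoffs gives 2q + 5 = −9q + 10 ⇒ q = 5/11.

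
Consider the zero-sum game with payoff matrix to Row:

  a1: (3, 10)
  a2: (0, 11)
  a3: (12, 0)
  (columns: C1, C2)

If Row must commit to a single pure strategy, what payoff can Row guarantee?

Row minima: a1 → 3, a2 → 0, a3 → 0.
The best of these is 3.

3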